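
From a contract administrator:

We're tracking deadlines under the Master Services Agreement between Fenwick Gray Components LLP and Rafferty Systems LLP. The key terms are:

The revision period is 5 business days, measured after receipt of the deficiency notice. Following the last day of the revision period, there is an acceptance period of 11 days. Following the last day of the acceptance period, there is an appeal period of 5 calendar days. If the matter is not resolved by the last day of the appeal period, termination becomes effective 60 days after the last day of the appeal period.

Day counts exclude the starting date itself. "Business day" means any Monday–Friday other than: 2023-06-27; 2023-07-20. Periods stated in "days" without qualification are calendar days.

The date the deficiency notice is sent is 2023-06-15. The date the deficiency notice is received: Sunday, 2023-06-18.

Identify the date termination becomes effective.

2023-09-07

The last day of the revision period: 5 business days after Sunday, 2023-06-18, skipping weekends — Jun 19, Jun 20, Jun 21, Jun 22, Jun 23 — lands on Friday, 2023-06-23.
The last day of the acceptance period: 2023-06-23 + 11 days = 2023-07-04.
Adding 5 calendar days to 2023-07-04 gives 2023-07-09, which is the last day of the appeal period.
The date termination becomes effective: 2023-07-09 + 60 days = 2023-09-07.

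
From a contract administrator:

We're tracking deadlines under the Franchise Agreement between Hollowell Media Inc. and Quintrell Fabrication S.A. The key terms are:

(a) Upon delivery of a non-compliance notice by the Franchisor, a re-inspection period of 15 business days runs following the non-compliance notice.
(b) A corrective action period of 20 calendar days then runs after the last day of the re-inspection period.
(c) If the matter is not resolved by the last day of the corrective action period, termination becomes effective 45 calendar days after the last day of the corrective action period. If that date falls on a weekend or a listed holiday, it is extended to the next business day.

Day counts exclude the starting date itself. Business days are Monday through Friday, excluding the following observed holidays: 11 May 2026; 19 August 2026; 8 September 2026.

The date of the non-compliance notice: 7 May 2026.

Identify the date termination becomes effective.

3 August 2026

The last day of the re-inspection period: 15 business days after Thursday, 7 May 2026, skipping weekends and the listed holiday on May 11 — May 8, May 12, May 13, May 14, …, May 27, May 28, May 29 — lands on Friday, 29 May 2026.
The last day of the corrective action period: 20 calendar days after 29 May 2026 is 18 June 2026.
The date termination becomes effective: 45 calendar days after 18 June 2026 is 2 August 2026. That falls on a Sunday, so it rolls to the next business day, Monday, 3 August 2026.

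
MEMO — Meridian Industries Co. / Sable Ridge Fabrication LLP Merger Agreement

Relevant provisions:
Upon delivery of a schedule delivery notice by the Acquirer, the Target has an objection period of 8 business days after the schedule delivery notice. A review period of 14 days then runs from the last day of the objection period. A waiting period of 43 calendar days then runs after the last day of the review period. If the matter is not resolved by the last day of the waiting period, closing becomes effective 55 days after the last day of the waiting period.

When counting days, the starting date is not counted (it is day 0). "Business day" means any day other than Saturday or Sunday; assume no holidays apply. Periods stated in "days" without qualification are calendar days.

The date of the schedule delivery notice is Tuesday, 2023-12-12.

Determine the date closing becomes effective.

The last day of the objection period: counting 8 business days from Tuesday, 2023-12-12 (Dec 13, Dec 14, Dec 15, Dec 18, Dec 19, Dec 20, Dec 21, Dec 22, skipping weekends) reaches Friday, 2023-12-22.
The last day of the review period: 14 calendar days after 2023-12-22 is 2024-01-05.
Adding 43 calendar days to 2024-01-05 gives 2024-02-17, which is the last day of the waiting period.
Adding 55 calendar days to 2024-02-17 gives 2024-04-12, which is the date closing becomes effective.

2024-04-12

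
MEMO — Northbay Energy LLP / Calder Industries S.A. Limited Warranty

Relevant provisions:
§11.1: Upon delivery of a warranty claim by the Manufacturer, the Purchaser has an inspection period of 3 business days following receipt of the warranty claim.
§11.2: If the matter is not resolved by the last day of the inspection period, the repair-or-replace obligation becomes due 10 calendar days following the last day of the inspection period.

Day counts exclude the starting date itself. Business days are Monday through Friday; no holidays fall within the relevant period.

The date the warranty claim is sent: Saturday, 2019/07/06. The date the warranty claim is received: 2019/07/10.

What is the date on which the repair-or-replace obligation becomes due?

From Wednesday, 2019/07/10, 3 business days (Jul 11, Jul 12, Jul 15, skipping weekends) brings us to Monday, 2019/07/15, which is the last day of the inspection period.
The date on which the repair-or-replace obligation becomes due: 2019/07/15 + 10 days = 2019/07/25.

2019/07/25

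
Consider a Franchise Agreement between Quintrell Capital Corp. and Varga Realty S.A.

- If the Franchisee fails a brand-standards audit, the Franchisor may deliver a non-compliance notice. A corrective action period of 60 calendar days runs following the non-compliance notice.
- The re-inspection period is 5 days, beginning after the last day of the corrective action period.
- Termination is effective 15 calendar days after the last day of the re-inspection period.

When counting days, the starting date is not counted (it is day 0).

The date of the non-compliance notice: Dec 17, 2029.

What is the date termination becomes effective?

The last day of the corrective action period: Dec 17, 2029 + 60 days = Feb 15, 2030.
Adding 5 calendar days to Feb 15, 2030 gives Feb 20, 2030, which is the last day of the re-inspection period.
The date termination becomes effective: Feb 20, 2030 + 15 days = Mar 7, 2030.

Mar 7, 2030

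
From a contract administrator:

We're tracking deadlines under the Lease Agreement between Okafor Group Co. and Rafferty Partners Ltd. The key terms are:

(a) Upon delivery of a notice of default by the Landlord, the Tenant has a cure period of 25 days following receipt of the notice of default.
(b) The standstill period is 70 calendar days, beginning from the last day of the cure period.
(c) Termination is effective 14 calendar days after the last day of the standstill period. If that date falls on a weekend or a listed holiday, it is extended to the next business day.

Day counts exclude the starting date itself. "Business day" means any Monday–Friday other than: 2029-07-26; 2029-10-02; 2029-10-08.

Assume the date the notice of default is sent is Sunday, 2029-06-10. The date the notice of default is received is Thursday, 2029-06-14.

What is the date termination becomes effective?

Adding 25 calendar days to 2029-06-14 gives 2029-07-09, which is the last day of the cure period.
The last day of the standstill period: 2029-07-09 + 70 days = 2029-09-17.
Adding 14 calendar days to 2029-09-17 gives 2029-10-01, which is the date termination becomes effective. 2029-10-01 is a Monday and is not a listed holiday, so no roll-forward applies.

2029-10-01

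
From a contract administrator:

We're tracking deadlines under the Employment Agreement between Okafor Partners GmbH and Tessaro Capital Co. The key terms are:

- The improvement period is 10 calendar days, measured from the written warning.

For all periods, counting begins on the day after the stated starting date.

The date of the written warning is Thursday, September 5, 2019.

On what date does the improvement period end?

September 15, 2019

Adding 10 calendar days to September 5, 2019 gives September 15, 2019, which is the last day of the improvement period.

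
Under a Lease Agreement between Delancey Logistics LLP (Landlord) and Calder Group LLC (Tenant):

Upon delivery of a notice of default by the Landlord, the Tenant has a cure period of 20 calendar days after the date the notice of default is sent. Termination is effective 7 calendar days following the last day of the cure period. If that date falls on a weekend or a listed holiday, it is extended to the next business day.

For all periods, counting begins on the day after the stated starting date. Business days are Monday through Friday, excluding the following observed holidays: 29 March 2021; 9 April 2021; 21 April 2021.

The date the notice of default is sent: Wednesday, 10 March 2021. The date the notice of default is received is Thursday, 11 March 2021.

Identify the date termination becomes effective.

6 April 2021

Adding 20 calendar days to 10 March 2021 gives 30 March 2021, which is the last day of the cure period.
The date termination becomes effective: 7 calendar days after 30 March 2021 is 6 April 2021. 6 April 2021 is a Tuesday and is not a listed holiday, so no roll-forward applies.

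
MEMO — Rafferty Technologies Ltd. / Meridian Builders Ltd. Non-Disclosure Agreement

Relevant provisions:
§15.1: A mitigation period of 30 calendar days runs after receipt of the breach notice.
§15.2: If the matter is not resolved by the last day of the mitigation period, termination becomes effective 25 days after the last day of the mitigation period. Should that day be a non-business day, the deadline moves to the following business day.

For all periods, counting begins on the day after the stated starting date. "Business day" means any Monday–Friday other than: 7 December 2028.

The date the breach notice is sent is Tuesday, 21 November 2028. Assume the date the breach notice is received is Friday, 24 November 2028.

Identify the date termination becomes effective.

18 January 2029

Adding 30 calendar days to 24 November 2028 gives 24 December 2028, which is the last day of the mitigation period.
The date termination becomes effective: 25 calendar days after 24 December 2028 is 18 January 2029. 18 January 2029 is a Thursday and is not a listed holiday, so no roll-forward applies.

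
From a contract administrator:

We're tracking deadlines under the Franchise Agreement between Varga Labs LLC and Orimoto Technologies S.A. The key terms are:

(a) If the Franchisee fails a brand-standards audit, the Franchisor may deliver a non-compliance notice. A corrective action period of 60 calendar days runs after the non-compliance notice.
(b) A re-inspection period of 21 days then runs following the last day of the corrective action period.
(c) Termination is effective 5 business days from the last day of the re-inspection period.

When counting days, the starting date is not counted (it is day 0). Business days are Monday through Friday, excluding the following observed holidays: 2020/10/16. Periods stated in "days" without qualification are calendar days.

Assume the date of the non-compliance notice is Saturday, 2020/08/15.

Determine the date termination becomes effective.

The last day of the corrective action period: 60 calendar days after 2020/08/15 is 2020/10/14.
The last day of the re-inspection period: 2020/10/14 + 21 days = 2020/11/04.
The date termination becomes effective: counting 5 business days from Wednesday, 2020/11/04 (Nov 5, Nov 6, Nov 9, Nov 10, Nov 11, skipping weekends) reaches Wednesday, 2020/11/11.

2020/11/11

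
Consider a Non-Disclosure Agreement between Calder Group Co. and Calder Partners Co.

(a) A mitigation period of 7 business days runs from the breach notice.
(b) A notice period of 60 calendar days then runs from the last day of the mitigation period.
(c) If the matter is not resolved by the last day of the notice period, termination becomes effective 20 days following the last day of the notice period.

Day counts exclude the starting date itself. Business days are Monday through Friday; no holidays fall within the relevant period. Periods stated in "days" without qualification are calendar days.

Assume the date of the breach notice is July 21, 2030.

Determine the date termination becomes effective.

October 18, 2030

From Sunday, July 21, 2030, 7 business days (Jul 22, Jul 23, Jul 24, Jul 25, Jul 26, Jul 29, Jul 30, skipping weekends) brings us to Tuesday, July 30, 2030, which is the last day of the mitigation period.
The last day of the notice period: July 30, 2030 + 60 days = September 28, 2030.
Adding 20 calendar days to September 28, 2030 gives October 18, 2030, which is the date termination becomes effective.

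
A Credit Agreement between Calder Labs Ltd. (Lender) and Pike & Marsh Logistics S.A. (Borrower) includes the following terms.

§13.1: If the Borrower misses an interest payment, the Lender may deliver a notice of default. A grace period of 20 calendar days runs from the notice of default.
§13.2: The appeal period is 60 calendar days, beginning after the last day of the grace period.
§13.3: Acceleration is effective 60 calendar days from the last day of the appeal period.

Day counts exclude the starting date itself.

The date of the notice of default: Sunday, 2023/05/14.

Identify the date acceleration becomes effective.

The last day of the grace period: 20 calendar days after 2023/05/14 is 2023/06/03.
Adding 60 calendar days to 2023/06/03 gives 2023/08/02, which is the last day of the appeal period.
The date acceleration becomes effective: 60 calendar days after 2023/08/02 is 2023/10/01.

2023/10/01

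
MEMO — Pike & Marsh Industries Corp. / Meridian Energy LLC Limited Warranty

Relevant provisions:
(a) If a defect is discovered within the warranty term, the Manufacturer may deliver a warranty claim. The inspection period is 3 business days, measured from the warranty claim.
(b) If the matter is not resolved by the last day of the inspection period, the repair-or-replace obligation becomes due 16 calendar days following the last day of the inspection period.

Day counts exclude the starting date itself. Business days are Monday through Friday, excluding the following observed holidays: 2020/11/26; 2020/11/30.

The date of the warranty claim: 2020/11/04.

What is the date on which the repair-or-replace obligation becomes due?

The last day of the inspection period: 3 business days after Wednesday, 2020/11/04, skipping weekends — Nov 5, Nov 6, Nov 9 — lands on Monday, 2020/11/09.
The date on which the repair-or-replace obligation becomes due: 2020/11/09 + 16 days = 2020/11/25.

2020/11/25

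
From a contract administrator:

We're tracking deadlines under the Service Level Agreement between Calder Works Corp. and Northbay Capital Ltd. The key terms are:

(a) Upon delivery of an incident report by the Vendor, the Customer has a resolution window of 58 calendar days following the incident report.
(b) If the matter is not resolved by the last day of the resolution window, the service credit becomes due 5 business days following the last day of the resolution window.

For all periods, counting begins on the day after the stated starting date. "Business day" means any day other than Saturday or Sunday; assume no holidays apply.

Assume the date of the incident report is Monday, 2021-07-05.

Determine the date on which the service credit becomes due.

The last day of the resolution window: 2021-07-05 + 58 days = 2021-09-01.
The date on which the service credit becomes due: counting 5 business days from Wednesday, 2021-09-01 (Sep 2, Sep 3, Sep 6, Sep 7, Sep 8, skipping weekends) reaches Wednesday, 2021-09-08.

2021-09-08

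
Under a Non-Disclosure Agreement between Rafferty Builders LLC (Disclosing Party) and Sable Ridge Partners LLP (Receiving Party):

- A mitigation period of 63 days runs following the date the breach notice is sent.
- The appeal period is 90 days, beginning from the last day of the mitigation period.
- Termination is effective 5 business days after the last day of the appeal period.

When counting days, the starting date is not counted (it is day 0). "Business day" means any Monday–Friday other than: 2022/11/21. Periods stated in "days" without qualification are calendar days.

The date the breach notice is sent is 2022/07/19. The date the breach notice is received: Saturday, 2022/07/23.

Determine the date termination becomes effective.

Adding 63 calendar days to 2022/07/19 gives 2022/09/20, which is the last day of the mitigation period.
Adding 90 calendar days to 2022/09/20 gives 2022/12/19, which is the last day of the appeal period.
The date termination becomes effective: counting 5 business days from Monday, 2022/12/19 (Dec 20, Dec 21, Dec 22, Dec 23, Dec 26, skipping weekends) reaches Monday, 2022/12/26.

2022/12/26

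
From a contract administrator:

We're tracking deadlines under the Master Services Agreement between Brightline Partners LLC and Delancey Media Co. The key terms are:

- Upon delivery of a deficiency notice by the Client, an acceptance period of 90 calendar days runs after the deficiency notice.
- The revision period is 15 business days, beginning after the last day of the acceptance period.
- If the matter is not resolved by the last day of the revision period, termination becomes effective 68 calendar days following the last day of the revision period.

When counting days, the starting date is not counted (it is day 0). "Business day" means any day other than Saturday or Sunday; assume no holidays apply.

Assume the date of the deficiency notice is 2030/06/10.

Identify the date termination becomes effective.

2030/12/04

Adding 90 calendar days to 2030/06/10 gives 2030/09/08, which is the last day of the acceptance period.
The last day of the revision period: counting 15 business days from Sunday, 2030/09/08 (Sep 9, Sep 10, Sep 11, Sep 12, …, Sep 25, Sep 26, Sep 27, skipping weekends) reaches Friday, 2030/09/27.
The date termination becomes effective: 68 calendar days after 2030/09/27 is 2030/12/04.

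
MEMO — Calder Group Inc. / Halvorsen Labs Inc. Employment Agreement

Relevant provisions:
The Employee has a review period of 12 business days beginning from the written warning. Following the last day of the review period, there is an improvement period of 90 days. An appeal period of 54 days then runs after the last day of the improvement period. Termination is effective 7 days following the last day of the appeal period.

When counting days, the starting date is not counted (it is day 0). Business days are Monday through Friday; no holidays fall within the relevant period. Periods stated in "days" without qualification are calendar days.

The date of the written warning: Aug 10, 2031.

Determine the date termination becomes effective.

From Sunday, Aug 10, 2031, 12 business days (Aug 11, Aug 12, Aug 13, Aug 14, …, Aug 22, Aug 25, Aug 26, skipping weekends) brings us to Tuesday, Aug 26, 2031, which is the last day of the review period.
Adding 90 calendar days to Aug 26, 2031 gives Nov 24, 2031, which is the last day of the improvement period.
Adding 54 calendar days to Nov 24, 2031 gives Jan 17, 2032, which is the last day of the appeal period.
The date termination becomes effective: 7 calendar days after Jan 17, 2032 is Jan 24, 2032.

Jan 24, 2032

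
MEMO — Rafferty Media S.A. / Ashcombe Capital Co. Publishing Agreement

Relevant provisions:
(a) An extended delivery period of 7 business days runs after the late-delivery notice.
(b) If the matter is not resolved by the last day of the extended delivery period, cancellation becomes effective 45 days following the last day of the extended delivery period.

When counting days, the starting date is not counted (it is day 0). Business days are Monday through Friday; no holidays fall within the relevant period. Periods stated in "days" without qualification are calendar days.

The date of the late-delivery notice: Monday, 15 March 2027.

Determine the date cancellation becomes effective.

8 May 2027

From Monday, 15 March 2027, 7 business days (Mar 16, Mar 17, Mar 18, Mar 19, Mar 22, Mar 23, Mar 24, skipping weekends) brings us to Wednesday, 24 March 2027, which is the last day of the extended delivery period.
The date cancellation becomes effective: 24 March 2027 + 45 days = 8 May 2027.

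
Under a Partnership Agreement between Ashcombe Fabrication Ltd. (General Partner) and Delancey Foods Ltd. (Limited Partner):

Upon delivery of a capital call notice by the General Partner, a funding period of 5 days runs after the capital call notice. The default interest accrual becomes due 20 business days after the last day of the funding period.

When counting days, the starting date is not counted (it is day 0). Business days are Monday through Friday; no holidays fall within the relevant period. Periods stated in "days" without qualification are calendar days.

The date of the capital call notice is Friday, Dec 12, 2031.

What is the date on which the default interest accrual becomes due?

Jan 14, 2032

The last day of the funding period: 5 calendar days after Dec 12, 2031 is Dec 17, 2031.
The date on which the default interest accrual becomes due: 20 business days after Wednesday, Dec 17, 2031, skipping weekends — Dec 18, Dec 19, Dec 22, Dec 23, …, Jan 12, Jan 13, Jan 14 — lands on Wednesday, Jan 14, 2032.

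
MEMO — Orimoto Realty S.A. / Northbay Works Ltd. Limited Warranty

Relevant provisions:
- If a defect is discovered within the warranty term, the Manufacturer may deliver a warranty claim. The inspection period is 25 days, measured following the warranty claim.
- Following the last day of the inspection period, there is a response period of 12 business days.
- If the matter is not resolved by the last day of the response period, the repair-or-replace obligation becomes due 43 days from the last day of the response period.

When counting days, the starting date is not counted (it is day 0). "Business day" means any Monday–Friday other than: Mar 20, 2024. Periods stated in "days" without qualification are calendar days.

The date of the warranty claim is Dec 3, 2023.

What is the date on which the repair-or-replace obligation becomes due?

The last day of the inspection period: Dec 3, 2023 + 25 days = Dec 28, 2023.
The last day of the response period: 12 business days after Thursday, Dec 28, 2023, skipping weekends — Dec 29, Jan 1, Jan 2, Jan 3, …, Jan 11, Jan 12, Jan 15 — lands on Monday, Jan 15, 2024.
The date on which the repair-or-replace obligation becomes due: 43 calendar days after Jan 15, 2024 is Feb 27, 2024.

Feb 27, 2024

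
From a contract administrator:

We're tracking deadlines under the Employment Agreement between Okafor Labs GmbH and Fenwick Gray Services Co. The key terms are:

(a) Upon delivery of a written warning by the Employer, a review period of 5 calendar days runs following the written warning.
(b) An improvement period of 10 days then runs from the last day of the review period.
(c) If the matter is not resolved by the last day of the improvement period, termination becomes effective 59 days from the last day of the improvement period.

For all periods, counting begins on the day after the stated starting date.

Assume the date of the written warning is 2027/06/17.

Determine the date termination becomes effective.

Adding 5 calendar days to 2027/06/17 gives 2027/06/22, which is the last day of the review period.
The last day of the improvement period: 10 calendar days after 2027/06/22 is 2027/07/02.
The date termination becomes effective: 59 calendar days after 2027/07/02 is 2027/08/30.

2027/08/30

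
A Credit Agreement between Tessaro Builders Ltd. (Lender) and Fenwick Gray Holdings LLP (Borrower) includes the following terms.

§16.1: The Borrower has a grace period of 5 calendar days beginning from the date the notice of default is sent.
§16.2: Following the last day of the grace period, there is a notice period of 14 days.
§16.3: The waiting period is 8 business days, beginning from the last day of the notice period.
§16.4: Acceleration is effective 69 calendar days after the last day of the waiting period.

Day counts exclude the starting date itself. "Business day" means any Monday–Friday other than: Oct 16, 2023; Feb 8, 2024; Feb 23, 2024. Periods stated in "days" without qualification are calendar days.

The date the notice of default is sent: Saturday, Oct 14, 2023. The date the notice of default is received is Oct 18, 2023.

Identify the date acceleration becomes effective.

Adding 5 calendar days to Oct 14, 2023 gives Oct 19, 2023, which is the last day of the grace period.
The last day of the notice period: Oct 19, 2023 + 14 days = Nov 2, 2023.
The last day of the waiting period: 8 business days after Thursday, Nov 2, 2023, skipping weekends — Nov 3, Nov 6, Nov 7, Nov 8, Nov 9, Nov 10, Nov 13, Nov 14 — lands on Tuesday, Nov 14, 2023.
The date acceleration becomes effective: Nov 14, 2023 + 69 days = Jan 22, 2024.

Jan 22, 2024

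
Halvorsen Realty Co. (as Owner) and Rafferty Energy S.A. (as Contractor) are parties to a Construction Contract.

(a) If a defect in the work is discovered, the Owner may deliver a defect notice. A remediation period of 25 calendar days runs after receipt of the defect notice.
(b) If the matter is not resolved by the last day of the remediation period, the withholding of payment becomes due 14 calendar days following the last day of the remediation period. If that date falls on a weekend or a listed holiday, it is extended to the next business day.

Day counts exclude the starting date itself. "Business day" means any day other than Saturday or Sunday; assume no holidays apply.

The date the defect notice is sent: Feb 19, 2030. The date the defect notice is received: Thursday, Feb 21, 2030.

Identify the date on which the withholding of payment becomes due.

The last day of the remediation period: 25 calendar days after Feb 21, 2030 is Mar 18, 2030.
The date on which the withholding of payment becomes due: 14 calendar days after Mar 18, 2030 is Apr 1, 2030. Apr 1, 2030 is a Monday, so no roll-forward applies.

Apr 1, 2030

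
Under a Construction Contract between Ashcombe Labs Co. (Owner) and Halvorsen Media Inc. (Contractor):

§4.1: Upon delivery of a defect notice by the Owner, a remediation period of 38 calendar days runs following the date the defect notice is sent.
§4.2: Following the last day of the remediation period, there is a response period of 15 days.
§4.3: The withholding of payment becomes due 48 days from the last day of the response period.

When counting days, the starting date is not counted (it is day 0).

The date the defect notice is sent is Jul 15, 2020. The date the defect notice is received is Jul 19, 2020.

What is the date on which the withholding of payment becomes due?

Adding 38 calendar days to Jul 15, 2020 gives Aug 22, 2020, which is the last day of the remediation period.
Adding 15 calendar days to Aug 22, 2020 gives Sep 6, 2020, which is the last day of the response period.
The date on which the withholding of payment becomes due: 48 calendar days after Sep 6, 2020 is Oct 24, 2020.

Oct 24, 2020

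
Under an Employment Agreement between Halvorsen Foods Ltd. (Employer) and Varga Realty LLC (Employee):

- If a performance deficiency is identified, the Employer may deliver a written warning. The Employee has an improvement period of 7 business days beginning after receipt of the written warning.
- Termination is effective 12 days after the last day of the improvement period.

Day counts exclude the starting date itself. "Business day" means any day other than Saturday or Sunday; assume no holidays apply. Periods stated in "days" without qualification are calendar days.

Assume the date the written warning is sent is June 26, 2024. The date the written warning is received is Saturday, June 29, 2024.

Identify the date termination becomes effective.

From Saturday, June 29, 2024, 7 business days (Jul 1, Jul 2, Jul 3, Jul 4, Jul 5, Jul 8, Jul 9, skipping weekends) brings us to Tuesday, July 9, 2024, which is the last day of the improvement period.
Adding 12 calendar days to July 9, 2024 gives July 21, 2024, which is the date termination becomes effective.

July 21, 2024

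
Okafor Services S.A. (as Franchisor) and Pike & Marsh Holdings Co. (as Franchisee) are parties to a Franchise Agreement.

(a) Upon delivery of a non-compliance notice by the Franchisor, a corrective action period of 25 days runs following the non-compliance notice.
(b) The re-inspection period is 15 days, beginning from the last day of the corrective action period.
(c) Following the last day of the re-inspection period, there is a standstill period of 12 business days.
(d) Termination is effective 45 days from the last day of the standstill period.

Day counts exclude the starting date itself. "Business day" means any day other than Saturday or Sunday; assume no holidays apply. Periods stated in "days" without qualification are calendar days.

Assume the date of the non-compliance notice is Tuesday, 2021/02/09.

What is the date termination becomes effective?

2021/05/21

The last day of the corrective action period: 2021/02/09 + 25 days = 2021/03/06.
The last day of the re-inspection period: 2021/03/06 + 15 days = 2021/03/21.
The last day of the standstill period: 12 business days after Sunday, 2021/03/21, skipping weekends — Mar 22, Mar 23, Mar 24, Mar 25, …, Apr 2, Apr 5, Apr 6 — lands on Tuesday, 2021/04/06.
The date termination becomes effective: 45 calendar days after 2021/04/06 is 2021/05/21.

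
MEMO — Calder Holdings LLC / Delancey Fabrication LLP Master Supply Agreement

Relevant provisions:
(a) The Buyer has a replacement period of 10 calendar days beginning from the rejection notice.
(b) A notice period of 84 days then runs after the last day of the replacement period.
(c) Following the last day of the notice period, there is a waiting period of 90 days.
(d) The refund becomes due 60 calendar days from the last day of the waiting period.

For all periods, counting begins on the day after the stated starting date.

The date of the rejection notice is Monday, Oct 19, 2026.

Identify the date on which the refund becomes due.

The last day of the replacement period: Oct 19, 2026 + 10 days = Oct 29, 2026.
The last day of the notice period: 84 calendar days after Oct 29, 2026 is Jan 21, 2027.
The last day of the waiting period: Jan 21, 2027 + 90 days = Apr 21, 2027.
The date on which the refund becomes due: 60 calendar days after Apr 21, 2027 is Jun 20, 2027.

Jun 20, 2027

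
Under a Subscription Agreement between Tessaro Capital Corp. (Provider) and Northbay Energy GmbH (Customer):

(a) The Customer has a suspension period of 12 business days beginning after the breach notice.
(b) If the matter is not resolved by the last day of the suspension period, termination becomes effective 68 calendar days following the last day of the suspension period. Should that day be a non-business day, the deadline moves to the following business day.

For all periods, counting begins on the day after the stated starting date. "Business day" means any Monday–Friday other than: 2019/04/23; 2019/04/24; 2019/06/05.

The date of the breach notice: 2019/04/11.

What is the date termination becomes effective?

The last day of the suspension period: 12 business days after Thursday, 2019/04/11, skipping weekends and the listed holidays on Apr 23, Apr 24 — Apr 12, Apr 15, Apr 16, Apr 17, …, Apr 29, Apr 30, May 1 — lands on Wednesday, 2019/05/01.
The date termination becomes effective: 2019/05/01 + 68 days = 2019/07/08. 2019/07/08 is a Monday and is not a listed holiday, so no roll-forward applies.

2019/07/08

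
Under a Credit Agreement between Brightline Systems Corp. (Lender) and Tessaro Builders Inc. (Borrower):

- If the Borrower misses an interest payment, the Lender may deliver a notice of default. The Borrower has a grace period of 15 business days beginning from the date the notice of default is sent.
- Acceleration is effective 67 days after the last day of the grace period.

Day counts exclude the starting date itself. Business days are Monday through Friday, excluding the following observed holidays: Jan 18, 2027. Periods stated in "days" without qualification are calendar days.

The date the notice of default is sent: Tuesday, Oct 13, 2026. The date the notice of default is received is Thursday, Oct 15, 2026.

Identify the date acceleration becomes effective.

Jan 9, 2027

From Tuesday, Oct 13, 2026, 15 business days (Oct 14, Oct 15, Oct 16, Oct 19, …, Oct 30, Nov 2, Nov 3, skipping weekends) brings us to Tuesday, Nov 3, 2026, which is the last day of the grace period.
The date acceleration becomes effective: 67 calendar days after Nov 3, 2026 is Jan 9, 2027.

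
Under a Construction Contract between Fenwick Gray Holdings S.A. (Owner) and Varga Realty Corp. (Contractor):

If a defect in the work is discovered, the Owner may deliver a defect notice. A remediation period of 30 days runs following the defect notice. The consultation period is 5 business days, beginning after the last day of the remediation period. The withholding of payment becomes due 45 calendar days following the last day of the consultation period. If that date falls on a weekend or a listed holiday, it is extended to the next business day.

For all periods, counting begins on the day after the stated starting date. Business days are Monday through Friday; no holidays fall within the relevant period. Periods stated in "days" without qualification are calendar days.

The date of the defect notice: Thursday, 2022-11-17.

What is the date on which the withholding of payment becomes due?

Adding 30 calendar days to 2022-11-17 gives 2022-12-17, which is the last day of the remediation period.
From Saturday, 2022-12-17, 5 business days (Dec 19, Dec 20, Dec 21, Dec 22, Dec 23, skipping weekends) brings us to Friday, 2022-12-23, which is the last day of the consultation period.
The date on which the withholding of payment becomes due: 2022-12-23 + 45 days = 2023-02-06. 2023-02-06 is a Monday, so no roll-forward applies.

2023-02-06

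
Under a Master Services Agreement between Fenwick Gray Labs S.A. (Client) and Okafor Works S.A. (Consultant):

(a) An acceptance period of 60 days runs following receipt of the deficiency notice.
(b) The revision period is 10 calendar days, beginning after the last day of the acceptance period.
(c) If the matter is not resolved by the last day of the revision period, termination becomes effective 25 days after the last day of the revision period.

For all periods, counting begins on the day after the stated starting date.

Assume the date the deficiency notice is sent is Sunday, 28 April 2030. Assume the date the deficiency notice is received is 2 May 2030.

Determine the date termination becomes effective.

5 August 2030

Adding 60 calendar days to 2 May 2030 gives 1 July 2030, which is the last day of the acceptance period.
The last day of the revision period: 10 calendar days after 1 July 2030 is 11 July 2030.
Adding 25 calendar days to 11 July 2030 gives 5 August 2030, which is the date termination becomes effective.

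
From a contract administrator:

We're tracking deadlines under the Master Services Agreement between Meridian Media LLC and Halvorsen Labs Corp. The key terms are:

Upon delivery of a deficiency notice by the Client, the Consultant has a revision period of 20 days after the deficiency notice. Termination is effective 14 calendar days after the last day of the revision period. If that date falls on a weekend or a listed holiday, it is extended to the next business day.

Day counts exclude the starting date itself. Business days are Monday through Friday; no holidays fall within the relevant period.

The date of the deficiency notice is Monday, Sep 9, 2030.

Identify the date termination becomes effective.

Oct 14, 2030

Adding 20 calendar days to Sep 9, 2030 gives Sep 29, 2030, which is the last day of the revision period.
The date termination becomes effective: Sep 29, 2030 + 14 days = Oct 13, 2030. That falls on a Sunday, so it rolls to the next business day, Monday, Oct 14, 2030.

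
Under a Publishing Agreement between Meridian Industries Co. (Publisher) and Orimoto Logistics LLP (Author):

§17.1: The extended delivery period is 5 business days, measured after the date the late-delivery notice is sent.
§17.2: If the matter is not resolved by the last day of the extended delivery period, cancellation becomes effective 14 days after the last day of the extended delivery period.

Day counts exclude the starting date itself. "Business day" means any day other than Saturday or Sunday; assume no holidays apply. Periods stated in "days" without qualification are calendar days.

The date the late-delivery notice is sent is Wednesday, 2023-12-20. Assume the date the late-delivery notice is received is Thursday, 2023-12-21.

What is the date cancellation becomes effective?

2024-01-10

From Wednesday, 2023-12-20, 5 business days (Dec 21, Dec 22, Dec 25, Dec 26, Dec 27, skipping weekends) brings us to Wednesday, 2023-12-27, which is the last day of the extended delivery period.
Adding 14 calendar days to 2023-12-27 gives 2024-01-10, which is the date cancellation becomes effective.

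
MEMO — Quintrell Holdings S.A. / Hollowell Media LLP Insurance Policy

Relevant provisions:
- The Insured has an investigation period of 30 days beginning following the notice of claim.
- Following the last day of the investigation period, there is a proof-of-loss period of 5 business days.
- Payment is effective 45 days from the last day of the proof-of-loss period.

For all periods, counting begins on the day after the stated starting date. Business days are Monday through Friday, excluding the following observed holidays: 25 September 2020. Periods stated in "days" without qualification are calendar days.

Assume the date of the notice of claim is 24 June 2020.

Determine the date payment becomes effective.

Adding 30 calendar days to 24 June 2020 gives 24 July 2020, which is the last day of the investigation period.
From Friday, 24 July 2020, 5 business days (Jul 27, Jul 28, Jul 29, Jul 30, Jul 31, skipping weekends) brings us to Friday, 31 July 2020, which is the last day of the proof-of-loss period.
Adding 45 calendar days to 31 July 2020 gives 14 September 2020, which is the date payment becomes effective.

14 September 2020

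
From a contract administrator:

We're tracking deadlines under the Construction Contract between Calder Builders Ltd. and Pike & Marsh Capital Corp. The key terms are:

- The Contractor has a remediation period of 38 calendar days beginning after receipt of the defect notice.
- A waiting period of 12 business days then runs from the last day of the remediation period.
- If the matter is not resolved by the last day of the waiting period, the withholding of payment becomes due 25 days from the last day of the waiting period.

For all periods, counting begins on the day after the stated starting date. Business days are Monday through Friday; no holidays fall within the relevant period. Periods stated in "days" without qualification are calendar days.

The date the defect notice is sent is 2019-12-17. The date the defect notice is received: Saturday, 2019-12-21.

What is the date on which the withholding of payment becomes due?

2020-03-09

The last day of the remediation period: 38 calendar days after 2019-12-21 is 2020-01-28.
The last day of the waiting period: 12 business days after Tuesday, 2020-01-28, skipping weekends — Jan 29, Jan 30, Jan 31, Feb 3, …, Feb 11, Feb 12, Feb 13 — lands on Thursday, 2020-02-13.
Adding 25 calendar days to 2020-02-13 gives 2020-03-09, which is the date on which the withholding of payment becomes due.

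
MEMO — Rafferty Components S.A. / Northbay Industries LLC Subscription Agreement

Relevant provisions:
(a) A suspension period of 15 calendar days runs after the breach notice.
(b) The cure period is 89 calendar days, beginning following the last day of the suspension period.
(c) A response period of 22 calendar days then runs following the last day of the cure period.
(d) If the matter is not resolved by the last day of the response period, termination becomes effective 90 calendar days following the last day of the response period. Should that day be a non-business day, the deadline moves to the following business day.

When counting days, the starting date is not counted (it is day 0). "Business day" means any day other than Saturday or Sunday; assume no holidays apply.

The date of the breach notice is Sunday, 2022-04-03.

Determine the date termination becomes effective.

Adding 15 calendar days to 2022-04-03 gives 2022-04-18, which is the last day of the suspension period.
The last day of the cure period: 2022-04-18 + 89 days = 2022-07-16.
The last day of the response period: 2022-07-16 + 22 days = 2022-08-07.
Adding 90 calendar days to 2022-08-07 gives 2022-11-05, which is the date termination becomes effective. That falls on a Saturday, so it rolls to the next business day, Monday, 2022-11-07.

2022-11-07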